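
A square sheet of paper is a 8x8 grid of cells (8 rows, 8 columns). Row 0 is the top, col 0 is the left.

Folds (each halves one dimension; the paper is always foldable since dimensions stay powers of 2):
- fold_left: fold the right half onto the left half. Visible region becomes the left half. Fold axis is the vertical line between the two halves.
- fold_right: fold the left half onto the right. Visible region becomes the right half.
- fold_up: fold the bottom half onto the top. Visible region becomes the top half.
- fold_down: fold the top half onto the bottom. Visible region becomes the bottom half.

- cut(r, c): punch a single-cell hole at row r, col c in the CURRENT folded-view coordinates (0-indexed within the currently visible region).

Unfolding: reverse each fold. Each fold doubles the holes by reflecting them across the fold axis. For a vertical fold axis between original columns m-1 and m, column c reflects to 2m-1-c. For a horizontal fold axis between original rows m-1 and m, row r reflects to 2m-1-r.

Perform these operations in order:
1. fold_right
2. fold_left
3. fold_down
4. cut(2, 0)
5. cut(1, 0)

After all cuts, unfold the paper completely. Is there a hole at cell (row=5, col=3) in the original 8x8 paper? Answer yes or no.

Answer: yes

Derivation:
Op 1 fold_right: fold axis v@4; visible region now rows[0,8) x cols[4,8) = 8x4
Op 2 fold_left: fold axis v@6; visible region now rows[0,8) x cols[4,6) = 8x2
Op 3 fold_down: fold axis h@4; visible region now rows[4,8) x cols[4,6) = 4x2
Op 4 cut(2, 0): punch at orig (6,4); cuts so far [(6, 4)]; region rows[4,8) x cols[4,6) = 4x2
Op 5 cut(1, 0): punch at orig (5,4); cuts so far [(5, 4), (6, 4)]; region rows[4,8) x cols[4,6) = 4x2
Unfold 1 (reflect across h@4): 4 holes -> [(1, 4), (2, 4), (5, 4), (6, 4)]
Unfold 2 (reflect across v@6): 8 holes -> [(1, 4), (1, 7), (2, 4), (2, 7), (5, 4), (5, 7), (6, 4), (6, 7)]
Unfold 3 (reflect across v@4): 16 holes -> [(1, 0), (1, 3), (1, 4), (1, 7), (2, 0), (2, 3), (2, 4), (2, 7), (5, 0), (5, 3), (5, 4), (5, 7), (6, 0), (6, 3), (6, 4), (6, 7)]
Holes: [(1, 0), (1, 3), (1, 4), (1, 7), (2, 0), (2, 3), (2, 4), (2, 7), (5, 0), (5, 3), (5, 4), (5, 7), (6, 0), (6, 3), (6, 4), (6, 7)]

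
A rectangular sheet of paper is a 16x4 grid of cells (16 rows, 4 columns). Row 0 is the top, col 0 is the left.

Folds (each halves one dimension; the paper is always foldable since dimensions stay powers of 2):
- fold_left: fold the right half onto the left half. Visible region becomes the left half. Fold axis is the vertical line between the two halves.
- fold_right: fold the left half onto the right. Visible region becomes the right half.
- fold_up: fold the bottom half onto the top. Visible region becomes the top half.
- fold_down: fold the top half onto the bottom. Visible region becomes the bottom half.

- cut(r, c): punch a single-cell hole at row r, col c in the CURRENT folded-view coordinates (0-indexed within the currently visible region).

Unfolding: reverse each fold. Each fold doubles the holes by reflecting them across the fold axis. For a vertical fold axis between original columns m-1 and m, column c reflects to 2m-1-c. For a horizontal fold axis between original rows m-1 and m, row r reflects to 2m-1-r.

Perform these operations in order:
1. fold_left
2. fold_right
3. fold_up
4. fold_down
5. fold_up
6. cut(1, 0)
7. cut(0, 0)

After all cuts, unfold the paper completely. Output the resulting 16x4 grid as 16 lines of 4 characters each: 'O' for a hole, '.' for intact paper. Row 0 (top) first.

Op 1 fold_left: fold axis v@2; visible region now rows[0,16) x cols[0,2) = 16x2
Op 2 fold_right: fold axis v@1; visible region now rows[0,16) x cols[1,2) = 16x1
Op 3 fold_up: fold axis h@8; visible region now rows[0,8) x cols[1,2) = 8x1
Op 4 fold_down: fold axis h@4; visible region now rows[4,8) x cols[1,2) = 4x1
Op 5 fold_up: fold axis h@6; visible region now rows[4,6) x cols[1,2) = 2x1
Op 6 cut(1, 0): punch at orig (5,1); cuts so far [(5, 1)]; region rows[4,6) x cols[1,2) = 2x1
Op 7 cut(0, 0): punch at orig (4,1); cuts so far [(4, 1), (5, 1)]; region rows[4,6) x cols[1,2) = 2x1
Unfold 1 (reflect across h@6): 4 holes -> [(4, 1), (5, 1), (6, 1), (7, 1)]
Unfold 2 (reflect across h@4): 8 holes -> [(0, 1), (1, 1), (2, 1), (3, 1), (4, 1), (5, 1), (6, 1), (7, 1)]
Unfold 3 (reflect across h@8): 16 holes -> [(0, 1), (1, 1), (2, 1), (3, 1), (4, 1), (5, 1), (6, 1), (7, 1), (8, 1), (9, 1), (10, 1), (11, 1), (12, 1), (13, 1), (14, 1), (15, 1)]
Unfold 4 (reflect across v@1): 32 holes -> [(0, 0), (0, 1), (1, 0), (1, 1), (2, 0), (2, 1), (3, 0), (3, 1), (4, 0), (4, 1), (5, 0), (5, 1), (6, 0), (6, 1), (7, 0), (7, 1), (8, 0), (8, 1), (9, 0), (9, 1), (10, 0), (10, 1), (11, 0), (11, 1), (12, 0), (12, 1), (13, 0), (13, 1), (14, 0), (14, 1), (15, 0), (15, 1)]
Unfold 5 (reflect across v@2): 64 holes -> [(0, 0), (0, 1), (0, 2), (0, 3), (1, 0), (1, 1), (1, 2), (1, 3), (2, 0), (2, 1), (2, 2), (2, 3), (3, 0), (3, 1), (3, 2), (3, 3), (4, 0), (4, 1), (4, 2), (4, 3), (5, 0), (5, 1), (5, 2), (5, 3), (6, 0), (6, 1), (6, 2), (6, 3), (7, 0), (7, 1), (7, 2), (7, 3), (8, 0), (8, 1), (8, 2), (8, 3), (9, 0), (9, 1), (9, 2), (9, 3), (10, 0), (10, 1), (10, 2), (10, 3), (11, 0), (11, 1), (11, 2), (11, 3), (12, 0), (12, 1), (12, 2), (12, 3), (13, 0), (13, 1), (13, 2), (13, 3), (14, 0), (14, 1), (14, 2), (14, 3), (15, 0), (15, 1), (15, 2), (15, 3)]

Answer: OOOO
OOOO
OOOO
OOOO
OOOO
OOOO
OOOO
OOOO
OOOO
OOOO
OOOO
OOOO
OOOO
OOOO
OOOO
OOOO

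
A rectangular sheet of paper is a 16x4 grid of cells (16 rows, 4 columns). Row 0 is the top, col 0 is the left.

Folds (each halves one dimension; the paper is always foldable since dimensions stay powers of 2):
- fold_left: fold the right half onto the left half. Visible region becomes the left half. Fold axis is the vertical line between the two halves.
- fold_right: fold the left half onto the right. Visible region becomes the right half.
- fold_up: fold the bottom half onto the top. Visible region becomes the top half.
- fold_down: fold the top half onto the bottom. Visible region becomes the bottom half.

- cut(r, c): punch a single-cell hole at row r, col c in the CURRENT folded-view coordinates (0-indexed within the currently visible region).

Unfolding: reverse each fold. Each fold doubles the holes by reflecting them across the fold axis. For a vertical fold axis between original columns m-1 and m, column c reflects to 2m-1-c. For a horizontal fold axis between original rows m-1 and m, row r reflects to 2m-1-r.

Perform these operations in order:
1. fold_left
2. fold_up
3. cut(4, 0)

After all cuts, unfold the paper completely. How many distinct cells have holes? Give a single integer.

Op 1 fold_left: fold axis v@2; visible region now rows[0,16) x cols[0,2) = 16x2
Op 2 fold_up: fold axis h@8; visible region now rows[0,8) x cols[0,2) = 8x2
Op 3 cut(4, 0): punch at orig (4,0); cuts so far [(4, 0)]; region rows[0,8) x cols[0,2) = 8x2
Unfold 1 (reflect across h@8): 2 holes -> [(4, 0), (11, 0)]
Unfold 2 (reflect across v@2): 4 holes -> [(4, 0), (4, 3), (11, 0), (11, 3)]

Answer: 4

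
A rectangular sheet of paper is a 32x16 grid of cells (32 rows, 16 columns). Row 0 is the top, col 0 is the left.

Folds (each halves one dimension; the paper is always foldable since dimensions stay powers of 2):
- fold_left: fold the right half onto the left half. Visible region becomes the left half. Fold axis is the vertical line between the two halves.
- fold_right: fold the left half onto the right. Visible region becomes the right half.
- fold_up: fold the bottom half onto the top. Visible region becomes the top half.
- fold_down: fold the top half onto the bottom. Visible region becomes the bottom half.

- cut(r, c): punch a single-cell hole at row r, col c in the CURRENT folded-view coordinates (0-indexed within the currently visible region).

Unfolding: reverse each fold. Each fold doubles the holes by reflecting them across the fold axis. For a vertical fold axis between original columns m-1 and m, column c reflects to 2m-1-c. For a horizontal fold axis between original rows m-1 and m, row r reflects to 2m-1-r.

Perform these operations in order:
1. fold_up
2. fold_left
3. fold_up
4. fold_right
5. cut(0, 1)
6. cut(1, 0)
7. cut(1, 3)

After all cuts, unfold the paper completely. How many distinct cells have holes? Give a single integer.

Op 1 fold_up: fold axis h@16; visible region now rows[0,16) x cols[0,16) = 16x16
Op 2 fold_left: fold axis v@8; visible region now rows[0,16) x cols[0,8) = 16x8
Op 3 fold_up: fold axis h@8; visible region now rows[0,8) x cols[0,8) = 8x8
Op 4 fold_right: fold axis v@4; visible region now rows[0,8) x cols[4,8) = 8x4
Op 5 cut(0, 1): punch at orig (0,5); cuts so far [(0, 5)]; region rows[0,8) x cols[4,8) = 8x4
Op 6 cut(1, 0): punch at orig (1,4); cuts so far [(0, 5), (1, 4)]; region rows[0,8) x cols[4,8) = 8x4
Op 7 cut(1, 3): punch at orig (1,7); cuts so far [(0, 5), (1, 4), (1, 7)]; region rows[0,8) x cols[4,8) = 8x4
Unfold 1 (reflect across v@4): 6 holes -> [(0, 2), (0, 5), (1, 0), (1, 3), (1, 4), (1, 7)]
Unfold 2 (reflect across h@8): 12 holes -> [(0, 2), (0, 5), (1, 0), (1, 3), (1, 4), (1, 7), (14, 0), (14, 3), (14, 4), (14, 7), (15, 2), (15, 5)]
Unfold 3 (reflect across v@8): 24 holes -> [(0, 2), (0, 5), (0, 10), (0, 13), (1, 0), (1, 3), (1, 4), (1, 7), (1, 8), (1, 11), (1, 12), (1, 15), (14, 0), (14, 3), (14, 4), (14, 7), (14, 8), (14, 11), (14, 12), (14, 15), (15, 2), (15, 5), (15, 10), (15, 13)]
Unfold 4 (reflect across h@16): 48 holes -> [(0, 2), (0, 5), (0, 10), (0, 13), (1, 0), (1, 3), (1, 4), (1, 7), (1, 8), (1, 11), (1, 12), (1, 15), (14, 0), (14, 3), (14, 4), (14, 7), (14, 8), (14, 11), (14, 12), (14, 15), (15, 2), (15, 5), (15, 10), (15, 13), (16, 2), (16, 5), (16, 10), (16, 13), (17, 0), (17, 3), (17, 4), (17, 7), (17, 8), (17, 11), (17, 12), (17, 15), (30, 0), (30, 3), (30, 4), (30, 7), (30, 8), (30, 11), (30, 12), (30, 15), (31, 2), (31, 5), (31, 10), (31, 13)]

Answer: 48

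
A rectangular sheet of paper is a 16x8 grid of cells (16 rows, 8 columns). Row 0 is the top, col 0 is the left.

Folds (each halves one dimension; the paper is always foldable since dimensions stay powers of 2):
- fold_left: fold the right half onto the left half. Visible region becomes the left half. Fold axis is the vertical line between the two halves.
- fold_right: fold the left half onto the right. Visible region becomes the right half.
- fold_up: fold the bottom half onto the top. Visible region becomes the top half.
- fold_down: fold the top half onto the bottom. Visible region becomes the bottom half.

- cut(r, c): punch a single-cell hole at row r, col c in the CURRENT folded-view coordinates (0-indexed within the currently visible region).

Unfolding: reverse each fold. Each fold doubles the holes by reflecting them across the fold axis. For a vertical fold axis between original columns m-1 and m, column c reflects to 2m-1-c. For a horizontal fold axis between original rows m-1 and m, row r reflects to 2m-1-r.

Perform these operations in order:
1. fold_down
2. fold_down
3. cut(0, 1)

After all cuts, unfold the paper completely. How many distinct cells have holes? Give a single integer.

Op 1 fold_down: fold axis h@8; visible region now rows[8,16) x cols[0,8) = 8x8
Op 2 fold_down: fold axis h@12; visible region now rows[12,16) x cols[0,8) = 4x8
Op 3 cut(0, 1): punch at orig (12,1); cuts so far [(12, 1)]; region rows[12,16) x cols[0,8) = 4x8
Unfold 1 (reflect across h@12): 2 holes -> [(11, 1), (12, 1)]
Unfold 2 (reflect across h@8): 4 holes -> [(3, 1), (4, 1), (11, 1), (12, 1)]

Answer: 4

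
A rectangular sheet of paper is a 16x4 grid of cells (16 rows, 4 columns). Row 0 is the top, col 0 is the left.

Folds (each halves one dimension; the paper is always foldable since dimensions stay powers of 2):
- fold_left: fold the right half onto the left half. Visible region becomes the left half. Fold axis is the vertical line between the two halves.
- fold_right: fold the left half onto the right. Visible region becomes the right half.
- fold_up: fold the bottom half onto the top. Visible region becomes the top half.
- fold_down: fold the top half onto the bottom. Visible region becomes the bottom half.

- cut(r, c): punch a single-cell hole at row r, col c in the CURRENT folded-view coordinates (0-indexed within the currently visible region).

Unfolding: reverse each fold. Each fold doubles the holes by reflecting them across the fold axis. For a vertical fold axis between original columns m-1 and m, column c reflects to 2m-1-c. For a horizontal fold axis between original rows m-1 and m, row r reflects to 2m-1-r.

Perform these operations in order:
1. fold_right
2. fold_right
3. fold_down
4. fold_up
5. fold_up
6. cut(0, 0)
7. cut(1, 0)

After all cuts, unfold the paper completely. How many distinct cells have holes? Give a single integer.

Op 1 fold_right: fold axis v@2; visible region now rows[0,16) x cols[2,4) = 16x2
Op 2 fold_right: fold axis v@3; visible region now rows[0,16) x cols[3,4) = 16x1
Op 3 fold_down: fold axis h@8; visible region now rows[8,16) x cols[3,4) = 8x1
Op 4 fold_up: fold axis h@12; visible region now rows[8,12) x cols[3,4) = 4x1
Op 5 fold_up: fold axis h@10; visible region now rows[8,10) x cols[3,4) = 2x1
Op 6 cut(0, 0): punch at orig (8,3); cuts so far [(8, 3)]; region rows[8,10) x cols[3,4) = 2x1
Op 7 cut(1, 0): punch at orig (9,3); cuts so far [(8, 3), (9, 3)]; region rows[8,10) x cols[3,4) = 2x1
Unfold 1 (reflect across h@10): 4 holes -> [(8, 3), (9, 3), (10, 3), (11, 3)]
Unfold 2 (reflect across h@12): 8 holes -> [(8, 3), (9, 3), (10, 3), (11, 3), (12, 3), (13, 3), (14, 3), (15, 3)]
Unfold 3 (reflect across h@8): 16 holes -> [(0, 3), (1, 3), (2, 3), (3, 3), (4, 3), (5, 3), (6, 3), (7, 3), (8, 3), (9, 3), (10, 3), (11, 3), (12, 3), (13, 3), (14, 3), (15, 3)]
Unfold 4 (reflect across v@3): 32 holes -> [(0, 2), (0, 3), (1, 2), (1, 3), (2, 2), (2, 3), (3, 2), (3, 3), (4, 2), (4, 3), (5, 2), (5, 3), (6, 2), (6, 3), (7, 2), (7, 3), (8, 2), (8, 3), (9, 2), (9, 3), (10, 2), (10, 3), (11, 2), (11, 3), (12, 2), (12, 3), (13, 2), (13, 3), (14, 2), (14, 3), (15, 2), (15, 3)]
Unfold 5 (reflect across v@2): 64 holes -> [(0, 0), (0, 1), (0, 2), (0, 3), (1, 0), (1, 1), (1, 2), (1, 3), (2, 0), (2, 1), (2, 2), (2, 3), (3, 0), (3, 1), (3, 2), (3, 3), (4, 0), (4, 1), (4, 2), (4, 3), (5, 0), (5, 1), (5, 2), (5, 3), (6, 0), (6, 1), (6, 2), (6, 3), (7, 0), (7, 1), (7, 2), (7, 3), (8, 0), (8, 1), (8, 2), (8, 3), (9, 0), (9, 1), (9, 2), (9, 3), (10, 0), (10, 1), (10, 2), (10, 3), (11, 0), (11, 1), (11, 2), (11, 3), (12, 0), (12, 1), (12, 2), (12, 3), (13, 0), (13, 1), (13, 2), (13, 3), (14, 0), (14, 1), (14, 2), (14, 3), (15, 0), (15, 1), (15, 2), (15, 3)]

Answer: 64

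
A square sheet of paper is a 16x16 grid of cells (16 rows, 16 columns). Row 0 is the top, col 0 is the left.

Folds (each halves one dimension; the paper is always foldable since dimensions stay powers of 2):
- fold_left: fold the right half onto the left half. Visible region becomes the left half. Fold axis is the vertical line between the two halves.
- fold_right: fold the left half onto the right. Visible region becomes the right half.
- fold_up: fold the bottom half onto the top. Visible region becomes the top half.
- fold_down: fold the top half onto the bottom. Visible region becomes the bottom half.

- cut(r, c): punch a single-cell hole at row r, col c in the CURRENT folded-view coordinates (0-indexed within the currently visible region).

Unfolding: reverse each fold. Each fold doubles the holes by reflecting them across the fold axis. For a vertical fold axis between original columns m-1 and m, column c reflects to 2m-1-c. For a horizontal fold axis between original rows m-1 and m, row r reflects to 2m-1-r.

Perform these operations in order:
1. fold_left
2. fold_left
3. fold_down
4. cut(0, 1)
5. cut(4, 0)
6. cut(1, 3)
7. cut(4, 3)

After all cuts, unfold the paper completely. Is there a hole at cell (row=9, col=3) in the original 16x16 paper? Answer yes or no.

Answer: yes

Derivation:
Op 1 fold_left: fold axis v@8; visible region now rows[0,16) x cols[0,8) = 16x8
Op 2 fold_left: fold axis v@4; visible region now rows[0,16) x cols[0,4) = 16x4
Op 3 fold_down: fold axis h@8; visible region now rows[8,16) x cols[0,4) = 8x4
Op 4 cut(0, 1): punch at orig (8,1); cuts so far [(8, 1)]; region rows[8,16) x cols[0,4) = 8x4
Op 5 cut(4, 0): punch at orig (12,0); cuts so far [(8, 1), (12, 0)]; region rows[8,16) x cols[0,4) = 8x4
Op 6 cut(1, 3): punch at orig (9,3); cuts so far [(8, 1), (9, 3), (12, 0)]; region rows[8,16) x cols[0,4) = 8x4
Op 7 cut(4, 3): punch at orig (12,3); cuts so far [(8, 1), (9, 3), (12, 0), (12, 3)]; region rows[8,16) x cols[0,4) = 8x4
Unfold 1 (reflect across h@8): 8 holes -> [(3, 0), (3, 3), (6, 3), (7, 1), (8, 1), (9, 3), (12, 0), (12, 3)]
Unfold 2 (reflect across v@4): 16 holes -> [(3, 0), (3, 3), (3, 4), (3, 7), (6, 3), (6, 4), (7, 1), (7, 6), (8, 1), (8, 6), (9, 3), (9, 4), (12, 0), (12, 3), (12, 4), (12, 7)]
Unfold 3 (reflect across v@8): 32 holes -> [(3, 0), (3, 3), (3, 4), (3, 7), (3, 8), (3, 11), (3, 12), (3, 15), (6, 3), (6, 4), (6, 11), (6, 12), (7, 1), (7, 6), (7, 9), (7, 14), (8, 1), (8, 6), (8, 9), (8, 14), (9, 3), (9, 4), (9, 11), (9, 12), (12, 0), (12, 3), (12, 4), (12, 7), (12, 8), (12, 11), (12, 12), (12, 15)]
Holes: [(3, 0), (3, 3), (3, 4), (3, 7), (3, 8), (3, 11), (3, 12), (3, 15), (6, 3), (6, 4), (6, 11), (6, 12), (7, 1), (7, 6), (7, 9), (7, 14), (8, 1), (8, 6), (8, 9), (8, 14), (9, 3), (9, 4), (9, 11), (9, 12), (12, 0), (12, 3), (12, 4), (12, 7), (12, 8), (12, 11), (12, 12), (12, 15)]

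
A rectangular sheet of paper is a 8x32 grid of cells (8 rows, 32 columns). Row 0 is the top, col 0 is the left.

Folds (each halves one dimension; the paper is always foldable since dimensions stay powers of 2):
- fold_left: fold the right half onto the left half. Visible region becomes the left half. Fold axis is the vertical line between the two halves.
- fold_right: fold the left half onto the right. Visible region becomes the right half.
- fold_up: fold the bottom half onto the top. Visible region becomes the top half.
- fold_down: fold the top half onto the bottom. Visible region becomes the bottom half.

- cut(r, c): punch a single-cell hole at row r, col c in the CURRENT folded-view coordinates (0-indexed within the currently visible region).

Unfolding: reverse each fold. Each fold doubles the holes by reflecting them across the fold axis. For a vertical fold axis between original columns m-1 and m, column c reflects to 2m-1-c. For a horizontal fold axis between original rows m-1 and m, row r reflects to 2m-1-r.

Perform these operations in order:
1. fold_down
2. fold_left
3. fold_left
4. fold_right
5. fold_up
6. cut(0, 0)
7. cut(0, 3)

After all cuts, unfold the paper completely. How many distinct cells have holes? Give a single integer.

Answer: 64

Derivation:
Op 1 fold_down: fold axis h@4; visible region now rows[4,8) x cols[0,32) = 4x32
Op 2 fold_left: fold axis v@16; visible region now rows[4,8) x cols[0,16) = 4x16
Op 3 fold_left: fold axis v@8; visible region now rows[4,8) x cols[0,8) = 4x8
Op 4 fold_right: fold axis v@4; visible region now rows[4,8) x cols[4,8) = 4x4
Op 5 fold_up: fold axis h@6; visible region now rows[4,6) x cols[4,8) = 2x4
Op 6 cut(0, 0): punch at orig (4,4); cuts so far [(4, 4)]; region rows[4,6) x cols[4,8) = 2x4
Op 7 cut(0, 3): punch at orig (4,7); cuts so far [(4, 4), (4, 7)]; region rows[4,6) x cols[4,8) = 2x4
Unfold 1 (reflect across h@6): 4 holes -> [(4, 4), (4, 7), (7, 4), (7, 7)]
Unfold 2 (reflect across v@4): 8 holes -> [(4, 0), (4, 3), (4, 4), (4, 7), (7, 0), (7, 3), (7, 4), (7, 7)]
Unfold 3 (reflect across v@8): 16 holes -> [(4, 0), (4, 3), (4, 4), (4, 7), (4, 8), (4, 11), (4, 12), (4, 15), (7, 0), (7, 3), (7, 4), (7, 7), (7, 8), (7, 11), (7, 12), (7, 15)]
Unfold 4 (reflect across v@16): 32 holes -> [(4, 0), (4, 3), (4, 4), (4, 7), (4, 8), (4, 11), (4, 12), (4, 15), (4, 16), (4, 19), (4, 20), (4, 23), (4, 24), (4, 27), (4, 28), (4, 31), (7, 0), (7, 3), (7, 4), (7, 7), (7, 8), (7, 11), (7, 12), (7, 15), (7, 16), (7, 19), (7, 20), (7, 23), (7, 24), (7, 27), (7, 28), (7, 31)]
Unfold 5 (reflect across h@4): 64 holes -> [(0, 0), (0, 3), (0, 4), (0, 7), (0, 8), (0, 11), (0, 12), (0, 15), (0, 16), (0, 19), (0, 20), (0, 23), (0, 24), (0, 27), (0, 28), (0, 31), (3, 0), (3, 3), (3, 4), (3, 7), (3, 8), (3, 11), (3, 12), (3, 15), (3, 16), (3, 19), (3, 20), (3, 23), (3, 24), (3, 27), (3, 28), (3, 31), (4, 0), (4, 3), (4, 4), (4, 7), (4, 8), (4, 11), (4, 12), (4, 15), (4, 16), (4, 19), (4, 20), (4, 23), (4, 24), (4, 27), (4, 28), (4, 31), (7, 0), (7, 3), (7, 4), (7, 7), (7, 8), (7, 11), (7, 12), (7, 15), (7, 16), (7, 19), (7, 20), (7, 23), (7, 24), (7, 27), (7, 28), (7, 31)]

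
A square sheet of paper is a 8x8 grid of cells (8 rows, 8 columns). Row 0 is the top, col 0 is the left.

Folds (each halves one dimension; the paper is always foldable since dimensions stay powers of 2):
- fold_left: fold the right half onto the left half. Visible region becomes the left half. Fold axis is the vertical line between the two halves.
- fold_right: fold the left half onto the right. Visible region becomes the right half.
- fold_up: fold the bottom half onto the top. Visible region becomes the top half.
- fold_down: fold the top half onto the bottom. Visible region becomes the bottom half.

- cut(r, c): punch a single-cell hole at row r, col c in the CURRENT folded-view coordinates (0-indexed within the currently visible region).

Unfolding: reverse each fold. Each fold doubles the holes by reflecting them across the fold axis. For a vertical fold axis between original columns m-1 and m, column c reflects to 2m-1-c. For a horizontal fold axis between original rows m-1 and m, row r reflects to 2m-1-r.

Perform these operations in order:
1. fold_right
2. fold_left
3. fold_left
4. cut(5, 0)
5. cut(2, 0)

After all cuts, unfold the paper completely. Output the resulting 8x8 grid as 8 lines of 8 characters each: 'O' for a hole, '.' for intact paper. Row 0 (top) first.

Answer: ........
........
OOOOOOOO
........
........
OOOOOOOO
........
........

Derivation:
Op 1 fold_right: fold axis v@4; visible region now rows[0,8) x cols[4,8) = 8x4
Op 2 fold_left: fold axis v@6; visible region now rows[0,8) x cols[4,6) = 8x2
Op 3 fold_left: fold axis v@5; visible region now rows[0,8) x cols[4,5) = 8x1
Op 4 cut(5, 0): punch at orig (5,4); cuts so far [(5, 4)]; region rows[0,8) x cols[4,5) = 8x1
Op 5 cut(2, 0): punch at orig (2,4); cuts so far [(2, 4), (5, 4)]; region rows[0,8) x cols[4,5) = 8x1
Unfold 1 (reflect across v@5): 4 holes -> [(2, 4), (2, 5), (5, 4), (5, 5)]
Unfold 2 (reflect across v@6): 8 holes -> [(2, 4), (2, 5), (2, 6), (2, 7), (5, 4), (5, 5), (5, 6), (5, 7)]
Unfold 3 (reflect across v@4): 16 holes -> [(2, 0), (2, 1), (2, 2), (2, 3), (2, 4), (2, 5), (2, 6), (2, 7), (5, 0), (5, 1), (5, 2), (5, 3), (5, 4), (5, 5), (5, 6), (5, 7)]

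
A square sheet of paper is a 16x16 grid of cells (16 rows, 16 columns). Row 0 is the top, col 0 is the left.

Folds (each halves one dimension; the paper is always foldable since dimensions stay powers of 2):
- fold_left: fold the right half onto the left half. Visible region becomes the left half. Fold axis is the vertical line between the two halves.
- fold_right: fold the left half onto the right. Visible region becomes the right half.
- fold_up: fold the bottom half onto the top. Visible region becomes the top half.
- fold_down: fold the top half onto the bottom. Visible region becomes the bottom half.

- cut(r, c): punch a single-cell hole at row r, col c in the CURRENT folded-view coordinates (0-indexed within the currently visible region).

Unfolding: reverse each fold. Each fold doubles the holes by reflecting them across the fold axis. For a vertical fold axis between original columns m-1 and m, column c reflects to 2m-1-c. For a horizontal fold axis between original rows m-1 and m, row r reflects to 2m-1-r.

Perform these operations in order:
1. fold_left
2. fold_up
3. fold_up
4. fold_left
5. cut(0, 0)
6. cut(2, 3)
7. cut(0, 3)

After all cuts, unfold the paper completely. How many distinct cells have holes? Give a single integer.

Answer: 48

Derivation:
Op 1 fold_left: fold axis v@8; visible region now rows[0,16) x cols[0,8) = 16x8
Op 2 fold_up: fold axis h@8; visible region now rows[0,8) x cols[0,8) = 8x8
Op 3 fold_up: fold axis h@4; visible region now rows[0,4) x cols[0,8) = 4x8
Op 4 fold_left: fold axis v@4; visible region now rows[0,4) x cols[0,4) = 4x4
Op 5 cut(0, 0): punch at orig (0,0); cuts so far [(0, 0)]; region rows[0,4) x cols[0,4) = 4x4
Op 6 cut(2, 3): punch at orig (2,3); cuts so far [(0, 0), (2, 3)]; region rows[0,4) x cols[0,4) = 4x4
Op 7 cut(0, 3): punch at orig (0,3); cuts so far [(0, 0), (0, 3), (2, 3)]; region rows[0,4) x cols[0,4) = 4x4
Unfold 1 (reflect across v@4): 6 holes -> [(0, 0), (0, 3), (0, 4), (0, 7), (2, 3), (2, 4)]
Unfold 2 (reflect across h@4): 12 holes -> [(0, 0), (0, 3), (0, 4), (0, 7), (2, 3), (2, 4), (5, 3), (5, 4), (7, 0), (7, 3), (7, 4), (7, 7)]
Unfold 3 (reflect across h@8): 24 holes -> [(0, 0), (0, 3), (0, 4), (0, 7), (2, 3), (2, 4), (5, 3), (5, 4), (7, 0), (7, 3), (7, 4), (7, 7), (8, 0), (8, 3), (8, 4), (8, 7), (10, 3), (10, 4), (13, 3), (13, 4), (15, 0), (15, 3), (15, 4), (15, 7)]
Unfold 4 (reflect across v@8): 48 holes -> [(0, 0), (0, 3), (0, 4), (0, 7), (0, 8), (0, 11), (0, 12), (0, 15), (2, 3), (2, 4), (2, 11), (2, 12), (5, 3), (5, 4), (5, 11), (5, 12), (7, 0), (7, 3), (7, 4), (7, 7), (7, 8), (7, 11), (7, 12), (7, 15), (8, 0), (8, 3), (8, 4), (8, 7), (8, 8), (8, 11), (8, 12), (8, 15), (10, 3), (10, 4), (10, 11), (10, 12), (13, 3), (13, 4), (13, 11), (13, 12), (15, 0), (15, 3), (15, 4), (15, 7), (15, 8), (15, 11), (15, 12), (15, 15)]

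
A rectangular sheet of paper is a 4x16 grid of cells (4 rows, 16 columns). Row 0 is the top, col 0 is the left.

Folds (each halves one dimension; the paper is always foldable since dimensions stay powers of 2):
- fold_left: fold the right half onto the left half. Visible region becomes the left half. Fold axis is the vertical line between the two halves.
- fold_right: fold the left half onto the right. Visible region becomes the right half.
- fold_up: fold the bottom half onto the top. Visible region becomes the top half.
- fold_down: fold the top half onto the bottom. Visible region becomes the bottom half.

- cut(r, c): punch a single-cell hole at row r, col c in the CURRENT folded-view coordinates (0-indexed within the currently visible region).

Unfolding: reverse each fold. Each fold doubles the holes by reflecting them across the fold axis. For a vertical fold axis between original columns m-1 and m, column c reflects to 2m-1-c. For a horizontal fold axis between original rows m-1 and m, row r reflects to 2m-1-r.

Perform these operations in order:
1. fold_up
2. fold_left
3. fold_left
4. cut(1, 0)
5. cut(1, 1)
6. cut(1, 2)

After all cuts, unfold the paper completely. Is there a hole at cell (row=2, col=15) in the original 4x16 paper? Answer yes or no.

Op 1 fold_up: fold axis h@2; visible region now rows[0,2) x cols[0,16) = 2x16
Op 2 fold_left: fold axis v@8; visible region now rows[0,2) x cols[0,8) = 2x8
Op 3 fold_left: fold axis v@4; visible region now rows[0,2) x cols[0,4) = 2x4
Op 4 cut(1, 0): punch at orig (1,0); cuts so far [(1, 0)]; region rows[0,2) x cols[0,4) = 2x4
Op 5 cut(1, 1): punch at orig (1,1); cuts so far [(1, 0), (1, 1)]; region rows[0,2) x cols[0,4) = 2x4
Op 6 cut(1, 2): punch at orig (1,2); cuts so far [(1, 0), (1, 1), (1, 2)]; region rows[0,2) x cols[0,4) = 2x4
Unfold 1 (reflect across v@4): 6 holes -> [(1, 0), (1, 1), (1, 2), (1, 5), (1, 6), (1, 7)]
Unfold 2 (reflect across v@8): 12 holes -> [(1, 0), (1, 1), (1, 2), (1, 5), (1, 6), (1, 7), (1, 8), (1, 9), (1, 10), (1, 13), (1, 14), (1, 15)]
Unfold 3 (reflect across h@2): 24 holes -> [(1, 0), (1, 1), (1, 2), (1, 5), (1, 6), (1, 7), (1, 8), (1, 9), (1, 10), (1, 13), (1, 14), (1, 15), (2, 0), (2, 1), (2, 2), (2, 5), (2, 6), (2, 7), (2, 8), (2, 9), (2, 10), (2, 13), (2, 14), (2, 15)]
Holes: [(1, 0), (1, 1), (1, 2), (1, 5), (1, 6), (1, 7), (1, 8), (1, 9), (1, 10), (1, 13), (1, 14), (1, 15), (2, 0), (2, 1), (2, 2), (2, 5), (2, 6), (2, 7), (2, 8), (2, 9), (2, 10), (2, 13), (2, 14), (2, 15)]

Answer: yes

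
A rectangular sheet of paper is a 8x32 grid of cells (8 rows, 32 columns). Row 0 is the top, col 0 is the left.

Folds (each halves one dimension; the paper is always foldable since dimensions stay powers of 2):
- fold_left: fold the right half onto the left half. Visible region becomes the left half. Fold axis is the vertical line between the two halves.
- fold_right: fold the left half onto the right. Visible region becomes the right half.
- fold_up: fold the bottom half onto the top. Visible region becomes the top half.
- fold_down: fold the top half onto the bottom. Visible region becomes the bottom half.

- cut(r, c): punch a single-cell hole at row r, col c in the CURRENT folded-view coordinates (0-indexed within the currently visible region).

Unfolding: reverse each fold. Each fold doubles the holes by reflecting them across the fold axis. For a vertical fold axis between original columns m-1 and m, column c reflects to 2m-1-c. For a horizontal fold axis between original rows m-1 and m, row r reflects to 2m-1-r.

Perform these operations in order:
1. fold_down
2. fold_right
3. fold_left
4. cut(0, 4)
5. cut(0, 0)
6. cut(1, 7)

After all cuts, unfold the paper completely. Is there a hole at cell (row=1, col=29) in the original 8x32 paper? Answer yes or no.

Op 1 fold_down: fold axis h@4; visible region now rows[4,8) x cols[0,32) = 4x32
Op 2 fold_right: fold axis v@16; visible region now rows[4,8) x cols[16,32) = 4x16
Op 3 fold_left: fold axis v@24; visible region now rows[4,8) x cols[16,24) = 4x8
Op 4 cut(0, 4): punch at orig (4,20); cuts so far [(4, 20)]; region rows[4,8) x cols[16,24) = 4x8
Op 5 cut(0, 0): punch at orig (4,16); cuts so far [(4, 16), (4, 20)]; region rows[4,8) x cols[16,24) = 4x8
Op 6 cut(1, 7): punch at orig (5,23); cuts so far [(4, 16), (4, 20), (5, 23)]; region rows[4,8) x cols[16,24) = 4x8
Unfold 1 (reflect across v@24): 6 holes -> [(4, 16), (4, 20), (4, 27), (4, 31), (5, 23), (5, 24)]
Unfold 2 (reflect across v@16): 12 holes -> [(4, 0), (4, 4), (4, 11), (4, 15), (4, 16), (4, 20), (4, 27), (4, 31), (5, 7), (5, 8), (5, 23), (5, 24)]
Unfold 3 (reflect across h@4): 24 holes -> [(2, 7), (2, 8), (2, 23), (2, 24), (3, 0), (3, 4), (3, 11), (3, 15), (3, 16), (3, 20), (3, 27), (3, 31), (4, 0), (4, 4), (4, 11), (4, 15), (4, 16), (4, 20), (4, 27), (4, 31), (5, 7), (5, 8), (5, 23), (5, 24)]
Holes: [(2, 7), (2, 8), (2, 23), (2, 24), (3, 0), (3, 4), (3, 11), (3, 15), (3, 16), (3, 20), (3, 27), (3, 31), (4, 0), (4, 4), (4, 11), (4, 15), (4, 16), (4, 20), (4, 27), (4, 31), (5, 7), (5, 8), (5, 23), (5, 24)]

Answer: no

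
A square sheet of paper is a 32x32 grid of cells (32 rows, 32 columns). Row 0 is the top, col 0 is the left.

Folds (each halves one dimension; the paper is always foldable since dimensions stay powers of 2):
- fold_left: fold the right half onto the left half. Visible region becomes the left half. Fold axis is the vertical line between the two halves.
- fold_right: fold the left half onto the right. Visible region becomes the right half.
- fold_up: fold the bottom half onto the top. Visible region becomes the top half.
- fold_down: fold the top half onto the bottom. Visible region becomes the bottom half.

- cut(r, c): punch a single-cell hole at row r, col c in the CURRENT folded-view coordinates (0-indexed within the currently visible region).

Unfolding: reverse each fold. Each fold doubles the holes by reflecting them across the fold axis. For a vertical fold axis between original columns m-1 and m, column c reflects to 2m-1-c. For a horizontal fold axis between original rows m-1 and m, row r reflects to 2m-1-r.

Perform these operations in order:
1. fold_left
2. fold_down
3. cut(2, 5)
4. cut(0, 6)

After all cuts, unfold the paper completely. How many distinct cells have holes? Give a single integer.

Answer: 8

Derivation:
Op 1 fold_left: fold axis v@16; visible region now rows[0,32) x cols[0,16) = 32x16
Op 2 fold_down: fold axis h@16; visible region now rows[16,32) x cols[0,16) = 16x16
Op 3 cut(2, 5): punch at orig (18,5); cuts so far [(18, 5)]; region rows[16,32) x cols[0,16) = 16x16
Op 4 cut(0, 6): punch at orig (16,6); cuts so far [(16, 6), (18, 5)]; region rows[16,32) x cols[0,16) = 16x16
Unfold 1 (reflect across h@16): 4 holes -> [(13, 5), (15, 6), (16, 6), (18, 5)]
Unfold 2 (reflect across v@16): 8 holes -> [(13, 5), (13, 26), (15, 6), (15, 25), (16, 6), (16, 25), (18, 5), (18, 26)]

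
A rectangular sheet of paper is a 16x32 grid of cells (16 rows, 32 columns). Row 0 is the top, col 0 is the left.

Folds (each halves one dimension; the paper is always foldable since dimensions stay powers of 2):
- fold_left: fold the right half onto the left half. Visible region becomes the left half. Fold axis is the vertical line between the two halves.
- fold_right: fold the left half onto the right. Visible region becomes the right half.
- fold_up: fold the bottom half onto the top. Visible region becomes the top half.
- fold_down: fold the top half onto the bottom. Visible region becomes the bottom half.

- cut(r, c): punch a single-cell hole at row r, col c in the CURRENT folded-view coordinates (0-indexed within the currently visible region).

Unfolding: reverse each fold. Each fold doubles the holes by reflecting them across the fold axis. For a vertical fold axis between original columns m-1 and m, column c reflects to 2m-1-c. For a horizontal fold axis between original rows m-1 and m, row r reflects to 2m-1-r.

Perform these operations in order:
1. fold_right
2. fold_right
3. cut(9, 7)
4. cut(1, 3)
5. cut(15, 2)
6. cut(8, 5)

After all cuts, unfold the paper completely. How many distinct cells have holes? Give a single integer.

Op 1 fold_right: fold axis v@16; visible region now rows[0,16) x cols[16,32) = 16x16
Op 2 fold_right: fold axis v@24; visible region now rows[0,16) x cols[24,32) = 16x8
Op 3 cut(9, 7): punch at orig (9,31); cuts so far [(9, 31)]; region rows[0,16) x cols[24,32) = 16x8
Op 4 cut(1, 3): punch at orig (1,27); cuts so far [(1, 27), (9, 31)]; region rows[0,16) x cols[24,32) = 16x8
Op 5 cut(15, 2): punch at orig (15,26); cuts so far [(1, 27), (9, 31), (15, 26)]; region rows[0,16) x cols[24,32) = 16x8
Op 6 cut(8, 5): punch at orig (8,29); cuts so far [(1, 27), (8, 29), (9, 31), (15, 26)]; region rows[0,16) x cols[24,32) = 16x8
Unfold 1 (reflect across v@24): 8 holes -> [(1, 20), (1, 27), (8, 18), (8, 29), (9, 16), (9, 31), (15, 21), (15, 26)]
Unfold 2 (reflect across v@16): 16 holes -> [(1, 4), (1, 11), (1, 20), (1, 27), (8, 2), (8, 13), (8, 18), (8, 29), (9, 0), (9, 15), (9, 16), (9, 31), (15, 5), (15, 10), (15, 21), (15, 26)]

Answer: 16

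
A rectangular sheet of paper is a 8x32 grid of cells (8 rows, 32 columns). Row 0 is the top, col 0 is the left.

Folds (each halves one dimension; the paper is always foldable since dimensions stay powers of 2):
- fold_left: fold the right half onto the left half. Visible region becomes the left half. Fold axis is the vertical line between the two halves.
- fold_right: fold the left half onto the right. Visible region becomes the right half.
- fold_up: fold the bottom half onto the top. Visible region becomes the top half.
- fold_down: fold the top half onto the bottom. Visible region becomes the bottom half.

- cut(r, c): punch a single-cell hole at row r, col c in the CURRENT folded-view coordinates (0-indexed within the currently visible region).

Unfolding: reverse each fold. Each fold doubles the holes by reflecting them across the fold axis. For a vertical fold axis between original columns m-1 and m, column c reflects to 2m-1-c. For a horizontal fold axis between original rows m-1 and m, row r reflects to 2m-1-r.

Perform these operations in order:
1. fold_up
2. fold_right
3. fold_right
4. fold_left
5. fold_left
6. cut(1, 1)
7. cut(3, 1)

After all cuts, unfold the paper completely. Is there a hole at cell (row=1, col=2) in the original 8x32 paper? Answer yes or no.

Answer: yes

Derivation:
Op 1 fold_up: fold axis h@4; visible region now rows[0,4) x cols[0,32) = 4x32
Op 2 fold_right: fold axis v@16; visible region now rows[0,4) x cols[16,32) = 4x16
Op 3 fold_right: fold axis v@24; visible region now rows[0,4) x cols[24,32) = 4x8
Op 4 fold_left: fold axis v@28; visible region now rows[0,4) x cols[24,28) = 4x4
Op 5 fold_left: fold axis v@26; visible region now rows[0,4) x cols[24,26) = 4x2
Op 6 cut(1, 1): punch at orig (1,25); cuts so far [(1, 25)]; region rows[0,4) x cols[24,26) = 4x2
Op 7 cut(3, 1): punch at orig (3,25); cuts so far [(1, 25), (3, 25)]; region rows[0,4) x cols[24,26) = 4x2
Unfold 1 (reflect across v@26): 4 holes -> [(1, 25), (1, 26), (3, 25), (3, 26)]
Unfold 2 (reflect across v@28): 8 holes -> [(1, 25), (1, 26), (1, 29), (1, 30), (3, 25), (3, 26), (3, 29), (3, 30)]
Unfold 3 (reflect across v@24): 16 holes -> [(1, 17), (1, 18), (1, 21), (1, 22), (1, 25), (1, 26), (1, 29), (1, 30), (3, 17), (3, 18), (3, 21), (3, 22), (3, 25), (3, 26), (3, 29), (3, 30)]
Unfold 4 (reflect across v@16): 32 holes -> [(1, 1), (1, 2), (1, 5), (1, 6), (1, 9), (1, 10), (1, 13), (1, 14), (1, 17), (1, 18), (1, 21), (1, 22), (1, 25), (1, 26), (1, 29), (1, 30), (3, 1), (3, 2), (3, 5), (3, 6), (3, 9), (3, 10), (3, 13), (3, 14), (3, 17), (3, 18), (3, 21), (3, 22), (3, 25), (3, 26), (3, 29), (3, 30)]
Unfold 5 (reflect across h@4): 64 holes -> [(1, 1), (1, 2), (1, 5), (1, 6), (1, 9), (1, 10), (1, 13), (1, 14), (1, 17), (1, 18), (1, 21), (1, 22), (1, 25), (1, 26), (1, 29), (1, 30), (3, 1), (3, 2), (3, 5), (3, 6), (3, 9), (3, 10), (3, 13), (3, 14), (3, 17), (3, 18), (3, 21), (3, 22), (3, 25), (3, 26), (3, 29), (3, 30), (4, 1), (4, 2), (4, 5), (4, 6), (4, 9), (4, 10), (4, 13), (4, 14), (4, 17), (4, 18), (4, 21), (4, 22), (4, 25), (4, 26), (4, 29), (4, 30), (6, 1), (6, 2), (6, 5), (6, 6), (6, 9), (6, 10), (6, 13), (6, 14), (6, 17), (6, 18), (6, 21), (6, 22), (6, 25), (6, 26), (6, 29), (6, 30)]
Holes: [(1, 1), (1, 2), (1, 5), (1, 6), (1, 9), (1, 10), (1, 13), (1, 14), (1, 17), (1, 18), (1, 21), (1, 22), (1, 25), (1, 26), (1, 29), (1, 30), (3, 1), (3, 2), (3, 5), (3, 6), (3, 9), (3, 10), (3, 13), (3, 14), (3, 17), (3, 18), (3, 21), (3, 22), (3, 25), (3, 26), (3, 29), (3, 30), (4, 1), (4, 2), (4, 5), (4, 6), (4, 9), (4, 10), (4, 13), (4, 14), (4, 17), (4, 18), (4, 21), (4, 22), (4, 25), (4, 26), (4, 29), (4, 30), (6, 1), (6, 2), (6, 5), (6, 6), (6, 9), (6, 10), (6, 13), (6, 14), (6, 17), (6, 18), (6, 21), (6, 22), (6, 25), (6, 26), (6, 29), (6, 30)]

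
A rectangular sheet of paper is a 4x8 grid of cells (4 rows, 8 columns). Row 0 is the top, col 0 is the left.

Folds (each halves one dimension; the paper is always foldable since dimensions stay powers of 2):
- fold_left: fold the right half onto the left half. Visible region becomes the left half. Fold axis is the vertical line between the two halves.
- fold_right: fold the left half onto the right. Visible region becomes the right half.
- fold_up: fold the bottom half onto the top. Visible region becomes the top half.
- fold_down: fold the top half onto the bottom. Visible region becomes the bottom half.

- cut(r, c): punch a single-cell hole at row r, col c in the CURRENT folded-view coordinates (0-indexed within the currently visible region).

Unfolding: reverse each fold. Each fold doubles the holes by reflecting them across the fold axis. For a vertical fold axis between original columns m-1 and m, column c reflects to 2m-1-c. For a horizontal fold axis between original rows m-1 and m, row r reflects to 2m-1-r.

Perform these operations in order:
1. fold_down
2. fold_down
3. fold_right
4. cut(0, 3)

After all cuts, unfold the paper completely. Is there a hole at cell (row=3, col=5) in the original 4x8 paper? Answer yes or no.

Op 1 fold_down: fold axis h@2; visible region now rows[2,4) x cols[0,8) = 2x8
Op 2 fold_down: fold axis h@3; visible region now rows[3,4) x cols[0,8) = 1x8
Op 3 fold_right: fold axis v@4; visible region now rows[3,4) x cols[4,8) = 1x4
Op 4 cut(0, 3): punch at orig (3,7); cuts so far [(3, 7)]; region rows[3,4) x cols[4,8) = 1x4
Unfold 1 (reflect across v@4): 2 holes -> [(3, 0), (3, 7)]
Unfold 2 (reflect across h@3): 4 holes -> [(2, 0), (2, 7), (3, 0), (3, 7)]
Unfold 3 (reflect across h@2): 8 holes -> [(0, 0), (0, 7), (1, 0), (1, 7), (2, 0), (2, 7), (3, 0), (3, 7)]
Holes: [(0, 0), (0, 7), (1, 0), (1, 7), (2, 0), (2, 7), (3, 0), (3, 7)]

Answer: no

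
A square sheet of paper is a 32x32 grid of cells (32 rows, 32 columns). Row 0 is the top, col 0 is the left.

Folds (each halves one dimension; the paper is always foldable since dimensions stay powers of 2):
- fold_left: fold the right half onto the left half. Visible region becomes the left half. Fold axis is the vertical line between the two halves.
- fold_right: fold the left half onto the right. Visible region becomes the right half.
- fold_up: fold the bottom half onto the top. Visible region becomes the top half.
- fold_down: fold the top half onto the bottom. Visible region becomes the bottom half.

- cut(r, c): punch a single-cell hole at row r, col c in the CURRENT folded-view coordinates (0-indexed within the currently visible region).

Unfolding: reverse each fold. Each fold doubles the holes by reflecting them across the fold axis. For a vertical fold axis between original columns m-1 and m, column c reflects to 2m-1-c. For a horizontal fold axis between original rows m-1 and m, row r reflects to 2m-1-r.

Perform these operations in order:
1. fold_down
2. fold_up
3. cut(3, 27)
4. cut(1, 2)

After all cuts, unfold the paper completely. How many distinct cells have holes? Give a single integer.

Answer: 8

Derivation:
Op 1 fold_down: fold axis h@16; visible region now rows[16,32) x cols[0,32) = 16x32
Op 2 fold_up: fold axis h@24; visible region now rows[16,24) x cols[0,32) = 8x32
Op 3 cut(3, 27): punch at orig (19,27); cuts so far [(19, 27)]; region rows[16,24) x cols[0,32) = 8x32
Op 4 cut(1, 2): punch at orig (17,2); cuts so far [(17, 2), (19, 27)]; region rows[16,24) x cols[0,32) = 8x32
Unfold 1 (reflect across h@24): 4 holes -> [(17, 2), (19, 27), (28, 27), (30, 2)]
Unfold 2 (reflect across h@16): 8 holes -> [(1, 2), (3, 27), (12, 27), (14, 2), (17, 2), (19, 27), (28, 27), (30, 2)]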